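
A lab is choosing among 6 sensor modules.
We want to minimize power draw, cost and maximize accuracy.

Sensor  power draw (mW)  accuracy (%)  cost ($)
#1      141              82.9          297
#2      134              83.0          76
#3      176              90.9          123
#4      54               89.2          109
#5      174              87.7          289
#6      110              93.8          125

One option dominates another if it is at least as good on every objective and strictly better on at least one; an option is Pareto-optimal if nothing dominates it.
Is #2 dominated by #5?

#5 vs #2: #5 is worse on power draw (174 vs 134), so it does not dominate #2.

No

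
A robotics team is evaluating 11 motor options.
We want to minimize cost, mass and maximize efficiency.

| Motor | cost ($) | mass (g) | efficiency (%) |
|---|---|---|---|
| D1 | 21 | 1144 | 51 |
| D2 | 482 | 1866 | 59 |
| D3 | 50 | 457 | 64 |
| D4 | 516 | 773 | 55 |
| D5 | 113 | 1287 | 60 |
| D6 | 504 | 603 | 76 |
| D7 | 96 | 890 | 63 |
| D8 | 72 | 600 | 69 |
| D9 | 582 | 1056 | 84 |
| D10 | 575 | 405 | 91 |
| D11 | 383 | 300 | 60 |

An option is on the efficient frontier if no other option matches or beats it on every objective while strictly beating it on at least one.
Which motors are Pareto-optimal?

D1, D3, D6, D8, D10, D11

D1: not dominated (best cost).
D2: dominated by D3 (cost 50≤482, mass 457≤1866, efficiency 64≥59).
D3: not dominated.
D4: dominated by D3 (cost 50≤516, mass 457≤773, efficiency 64≥55).
D5: dominated by D3 (cost 50≤113, mass 457≤1287, efficiency 64≥60).
D6: not dominated.
D7: dominated by D3 (cost 50≤96, mass 457≤890, efficiency 64≥63).
D8: not dominated.
D9: dominated by D10 (cost 575≤582, mass 405≤1056, efficiency 91≥84).
D10: not dominated (best efficiency).
D11: not dominated (best mass).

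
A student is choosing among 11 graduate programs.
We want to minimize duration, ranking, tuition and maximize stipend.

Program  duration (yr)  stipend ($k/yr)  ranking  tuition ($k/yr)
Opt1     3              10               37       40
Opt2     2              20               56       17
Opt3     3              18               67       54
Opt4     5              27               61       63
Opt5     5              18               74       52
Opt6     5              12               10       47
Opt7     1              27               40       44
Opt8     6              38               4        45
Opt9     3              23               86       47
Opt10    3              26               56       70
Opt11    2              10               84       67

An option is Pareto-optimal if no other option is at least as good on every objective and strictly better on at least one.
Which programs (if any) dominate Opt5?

Opt2: duration 2≤5, stipend 20≥18, ranking 56≤74, tuition 17≤52 — dominates Opt5.
Opt7: duration 1≤5, stipend 27≥18, ranking 40≤74, tuition 44≤52 — dominates Opt5.
Others (Opt1, Opt3, Opt4, Opt6, Opt8, Opt9, Opt10, Opt11) are each worse than Opt5 on at least one objective.

Opt2, Opt7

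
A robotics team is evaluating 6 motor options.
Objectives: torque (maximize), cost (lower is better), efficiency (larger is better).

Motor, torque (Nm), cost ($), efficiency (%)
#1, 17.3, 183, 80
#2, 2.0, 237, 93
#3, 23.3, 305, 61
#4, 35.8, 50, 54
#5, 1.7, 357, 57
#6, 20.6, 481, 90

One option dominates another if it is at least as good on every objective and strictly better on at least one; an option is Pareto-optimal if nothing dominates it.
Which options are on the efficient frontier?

#1, #2, #3, #4, #6

#1: not dominated.
#2: not dominated (best efficiency).
#3: not dominated.
#4: not dominated (best torque).
#5: dominated by #1 (torque 17.3≥1.7, cost 183≤357, efficiency 80≥57).
#6: not dominated.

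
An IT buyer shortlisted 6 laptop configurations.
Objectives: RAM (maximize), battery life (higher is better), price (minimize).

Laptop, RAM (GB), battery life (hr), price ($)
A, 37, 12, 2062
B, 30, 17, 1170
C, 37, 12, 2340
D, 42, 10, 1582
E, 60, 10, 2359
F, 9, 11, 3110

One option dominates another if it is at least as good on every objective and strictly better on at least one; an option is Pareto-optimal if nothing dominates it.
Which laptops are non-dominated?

A: not dominated.
B: not dominated (best battery life).
C: dominated by A (RAM 37≥37, battery life 12≥12, price 2062≤2340).
D: not dominated.
E: not dominated (best RAM).
F: dominated by A (RAM 37≥9, battery life 12≥11, price 2062≤3110).

A, B, D, E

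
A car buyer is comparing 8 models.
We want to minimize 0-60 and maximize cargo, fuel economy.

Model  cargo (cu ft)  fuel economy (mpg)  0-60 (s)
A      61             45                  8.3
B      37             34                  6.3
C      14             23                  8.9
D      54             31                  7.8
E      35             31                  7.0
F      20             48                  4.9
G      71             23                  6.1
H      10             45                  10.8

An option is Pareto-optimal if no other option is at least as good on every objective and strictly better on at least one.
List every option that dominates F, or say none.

A: worse on fuel economy (45 vs 48).
B: worse on fuel economy (34 vs 48).
C: worse on cargo (14 vs 20).
D: worse on fuel economy (31 vs 48).
E: worse on fuel economy (31 vs 48).
G: worse on fuel economy (23 vs 48).
H: worse on cargo (10 vs 20).
No option dominates F.

none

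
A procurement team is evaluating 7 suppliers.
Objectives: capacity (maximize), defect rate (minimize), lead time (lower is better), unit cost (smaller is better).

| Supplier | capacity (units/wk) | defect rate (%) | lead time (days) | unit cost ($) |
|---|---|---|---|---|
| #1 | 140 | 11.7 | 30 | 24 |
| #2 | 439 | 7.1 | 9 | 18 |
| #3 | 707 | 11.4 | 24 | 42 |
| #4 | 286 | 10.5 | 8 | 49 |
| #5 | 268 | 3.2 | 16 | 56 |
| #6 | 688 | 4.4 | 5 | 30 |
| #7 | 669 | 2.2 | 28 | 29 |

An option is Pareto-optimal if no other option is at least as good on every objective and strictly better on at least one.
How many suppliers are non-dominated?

5

#1: dominated by #2 (capacity 439≥140, defect rate 7.1≤11.7, lead time 9≤30, unit cost 18≤24).
#2: not dominated (best unit cost).
#3: not dominated (best capacity).
#4: dominated by #6 (capacity 688≥286, defect rate 4.4≤10.5, lead time 5≤8, unit cost 30≤49).
#5: not dominated.
#6: not dominated (best lead time).
#7: not dominated (best defect rate).
Pareto-optimal: #2, #3, #5, #6, #7 → 5.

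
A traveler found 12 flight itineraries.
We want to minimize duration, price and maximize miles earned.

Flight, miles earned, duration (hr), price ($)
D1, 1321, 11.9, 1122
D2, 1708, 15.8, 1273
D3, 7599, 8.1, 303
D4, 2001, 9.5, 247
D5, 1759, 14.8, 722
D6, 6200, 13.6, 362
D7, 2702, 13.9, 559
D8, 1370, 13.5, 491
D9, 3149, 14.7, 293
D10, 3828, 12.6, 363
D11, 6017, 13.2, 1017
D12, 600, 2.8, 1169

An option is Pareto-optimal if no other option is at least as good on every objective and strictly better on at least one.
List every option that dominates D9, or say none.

none

D1: worse on miles earned (1321 vs 3149).
D2: worse on miles earned (1708 vs 3149).
D3: worse on price (303 vs 293).
D4: worse on miles earned (2001 vs 3149).
D5: worse on miles earned (1759 vs 3149).
D6: worse on price (362 vs 293).
D7: worse on miles earned (2702 vs 3149).
D8: worse on miles earned (1370 vs 3149).
D10: worse on price (363 vs 293).
D11: worse on price (1017 vs 293).
D12: worse on miles earned (600 vs 3149).
No option dominates D9.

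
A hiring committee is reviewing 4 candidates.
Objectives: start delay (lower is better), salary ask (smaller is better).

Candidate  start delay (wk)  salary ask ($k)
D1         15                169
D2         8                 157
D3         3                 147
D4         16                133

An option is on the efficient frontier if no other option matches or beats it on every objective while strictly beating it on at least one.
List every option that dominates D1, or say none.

D2, D3

D2: start delay 8≤15, salary ask 157≤169 — dominates D1.
D3: start delay 3≤15, salary ask 147≤169 — dominates D1.
Others (D4) are each worse than D1 on at least one objective.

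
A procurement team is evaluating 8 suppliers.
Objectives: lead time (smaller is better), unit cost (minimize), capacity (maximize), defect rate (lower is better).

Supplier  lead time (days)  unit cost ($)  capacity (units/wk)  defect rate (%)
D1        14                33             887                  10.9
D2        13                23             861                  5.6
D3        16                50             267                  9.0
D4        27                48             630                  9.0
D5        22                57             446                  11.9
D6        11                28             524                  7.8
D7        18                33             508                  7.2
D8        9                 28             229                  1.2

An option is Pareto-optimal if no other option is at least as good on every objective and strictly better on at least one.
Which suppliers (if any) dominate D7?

D2: lead time 13≤18, unit cost 23≤33, capacity 861≥508, defect rate 5.6≤7.2 — dominates D7.
Others (D1, D3, D4, D5, D6, D8) are each worse than D7 on at least one objective.

D2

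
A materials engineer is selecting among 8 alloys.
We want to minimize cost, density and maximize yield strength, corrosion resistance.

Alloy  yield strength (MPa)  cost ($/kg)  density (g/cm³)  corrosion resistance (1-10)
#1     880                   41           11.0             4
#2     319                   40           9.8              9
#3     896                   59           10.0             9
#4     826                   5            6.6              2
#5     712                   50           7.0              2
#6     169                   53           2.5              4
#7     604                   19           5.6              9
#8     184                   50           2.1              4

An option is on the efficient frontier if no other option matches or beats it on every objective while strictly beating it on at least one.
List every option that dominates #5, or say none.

#4

#4: yield strength 826≥712, cost 5≤50, density 6.6≤7.0, corrosion resistance 2≥2 — dominates #5.
Others (#1, #2, #3, #6, #7, #8) are each worse than #5 on at least one objective.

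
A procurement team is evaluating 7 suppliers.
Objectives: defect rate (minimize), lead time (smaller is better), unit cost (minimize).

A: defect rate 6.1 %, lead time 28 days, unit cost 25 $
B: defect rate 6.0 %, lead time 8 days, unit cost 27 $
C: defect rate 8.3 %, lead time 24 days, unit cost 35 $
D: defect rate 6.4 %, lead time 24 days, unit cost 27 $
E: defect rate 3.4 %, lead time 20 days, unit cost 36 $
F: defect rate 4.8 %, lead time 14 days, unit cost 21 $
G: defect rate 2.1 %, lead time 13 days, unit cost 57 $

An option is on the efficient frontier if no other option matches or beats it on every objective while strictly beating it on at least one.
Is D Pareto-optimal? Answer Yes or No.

No

B vs D: defect rate 6.0≤6.4, lead time 8≤24, unit cost 27≤27 — B is at least as good on every objective and strictly better on at least one, so B dominates D.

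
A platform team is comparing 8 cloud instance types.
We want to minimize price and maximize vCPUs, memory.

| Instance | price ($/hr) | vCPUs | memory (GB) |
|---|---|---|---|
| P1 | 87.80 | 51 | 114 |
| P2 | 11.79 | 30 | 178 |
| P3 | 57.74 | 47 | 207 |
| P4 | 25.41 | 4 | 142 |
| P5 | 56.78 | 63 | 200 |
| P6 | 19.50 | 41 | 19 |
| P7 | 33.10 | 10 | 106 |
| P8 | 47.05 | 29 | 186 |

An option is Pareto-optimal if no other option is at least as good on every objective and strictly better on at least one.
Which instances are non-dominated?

P1: dominated by P5 (price 56.78≤87.80, vCPUs 63≥51, memory 200≥114).
P2: not dominated (best price).
P3: not dominated (best memory).
P4: dominated by P2 (price 11.79≤25.41, vCPUs 30≥4, memory 178≥142).
P5: not dominated (best vCPUs).
P6: not dominated.
P7: dominated by P2 (price 11.79≤33.10, vCPUs 30≥10, memory 178≥106).
P8: not dominated.

P2, P3, P5, P6, P8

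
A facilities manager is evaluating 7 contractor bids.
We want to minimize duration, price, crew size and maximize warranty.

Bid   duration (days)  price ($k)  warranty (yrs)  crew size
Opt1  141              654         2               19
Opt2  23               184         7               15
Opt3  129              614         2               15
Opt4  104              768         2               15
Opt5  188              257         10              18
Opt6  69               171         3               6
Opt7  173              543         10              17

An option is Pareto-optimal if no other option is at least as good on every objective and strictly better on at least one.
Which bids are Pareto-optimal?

Opt2, Opt5, Opt6, Opt7

Opt1: dominated by Opt2 (duration 23≤141, price 184≤654, warranty 7≥2, crew size 15≤19).
Opt2: not dominated (best duration).
Opt3: dominated by Opt2 (duration 23≤129, price 184≤614, warranty 7≥2, crew size 15≤15).
Opt4: dominated by Opt2 (duration 23≤104, price 184≤768, warranty 7≥2, crew size 15≤15).
Opt5: not dominated.
Opt6: not dominated (best price).
Opt7: not dominated.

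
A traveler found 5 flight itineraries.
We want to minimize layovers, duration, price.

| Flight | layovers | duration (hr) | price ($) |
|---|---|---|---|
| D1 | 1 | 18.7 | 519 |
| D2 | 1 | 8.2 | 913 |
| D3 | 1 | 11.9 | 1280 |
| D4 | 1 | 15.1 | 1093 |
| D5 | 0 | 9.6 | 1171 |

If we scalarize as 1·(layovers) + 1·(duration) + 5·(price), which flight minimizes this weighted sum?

D1: 1·1 + 1·18.7 + 5·519 = 2614.7
D2: 1·1 + 1·8.2 + 5·913 = 4574.2
D3: 1·1 + 1·11.9 + 5·1280 = 6412.9
D4: 1·1 + 1·15.1 + 5·1093 = 5481.1
D5: 1·0 + 1·9.6 + 5·1171 = 5864.6
Lowest: D1 at 2614.7.

D1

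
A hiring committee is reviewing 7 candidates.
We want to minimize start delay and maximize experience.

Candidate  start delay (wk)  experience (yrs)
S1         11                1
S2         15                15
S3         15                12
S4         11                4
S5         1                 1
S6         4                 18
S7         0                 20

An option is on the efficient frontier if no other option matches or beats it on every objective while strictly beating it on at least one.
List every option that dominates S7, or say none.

S1: worse on start delay (11 vs 0).
S2: worse on start delay (15 vs 0).
S3: worse on start delay (15 vs 0).
S4: worse on start delay (11 vs 0).
S5: worse on start delay (1 vs 0).
S6: worse on start delay (4 vs 0).
No option dominates S7.

none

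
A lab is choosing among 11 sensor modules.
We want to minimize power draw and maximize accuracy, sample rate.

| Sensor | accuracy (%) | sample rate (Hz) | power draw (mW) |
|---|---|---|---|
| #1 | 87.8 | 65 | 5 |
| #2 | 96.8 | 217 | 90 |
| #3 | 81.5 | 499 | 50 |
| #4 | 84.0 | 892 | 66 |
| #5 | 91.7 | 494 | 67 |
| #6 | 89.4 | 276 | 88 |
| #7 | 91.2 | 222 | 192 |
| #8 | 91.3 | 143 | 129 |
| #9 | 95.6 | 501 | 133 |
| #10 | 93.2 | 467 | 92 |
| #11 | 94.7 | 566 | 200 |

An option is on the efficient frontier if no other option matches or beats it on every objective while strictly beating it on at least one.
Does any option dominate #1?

No

#2: worse on power draw (90 vs 5).
#3: worse on accuracy (81.5 vs 87.8).
#4: worse on accuracy (84.0 vs 87.8).
#5: worse on power draw (67 vs 5).
#6: worse on power draw (88 vs 5).
#7: worse on power draw (192 vs 5).
#8: worse on power draw (129 vs 5).
#9: worse on power draw (133 vs 5).
#10: worse on power draw (92 vs 5).
#11: worse on power draw (200 vs 5).
No option is at least as good as #1 on every objective and strictly better on one.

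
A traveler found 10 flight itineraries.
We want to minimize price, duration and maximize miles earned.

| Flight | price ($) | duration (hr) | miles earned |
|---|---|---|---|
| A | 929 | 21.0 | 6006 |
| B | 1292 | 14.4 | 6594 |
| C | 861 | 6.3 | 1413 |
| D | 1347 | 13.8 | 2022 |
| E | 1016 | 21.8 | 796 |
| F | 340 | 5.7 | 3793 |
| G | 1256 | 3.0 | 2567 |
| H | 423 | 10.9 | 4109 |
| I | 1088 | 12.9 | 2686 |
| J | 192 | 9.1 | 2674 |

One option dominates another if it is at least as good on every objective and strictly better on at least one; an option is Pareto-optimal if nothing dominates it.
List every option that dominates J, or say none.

none

A: worse on price (929 vs 192).
B: worse on price (1292 vs 192).
C: worse on price (861 vs 192).
D: worse on price (1347 vs 192).
E: worse on price (1016 vs 192).
F: worse on price (340 vs 192).
G: worse on price (1256 vs 192).
H: worse on price (423 vs 192).
I: worse on price (1088 vs 192).
No option dominates J.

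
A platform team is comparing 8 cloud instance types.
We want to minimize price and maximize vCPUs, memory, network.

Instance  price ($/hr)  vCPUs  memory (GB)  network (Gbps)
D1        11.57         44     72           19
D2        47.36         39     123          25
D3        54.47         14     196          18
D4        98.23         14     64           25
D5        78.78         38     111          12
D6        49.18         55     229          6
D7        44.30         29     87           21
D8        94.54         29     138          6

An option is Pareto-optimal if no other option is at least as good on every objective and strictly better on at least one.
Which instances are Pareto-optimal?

D1, D2, D3, D6, D7

D1: not dominated (best price).
D2: not dominated.
D3: not dominated.
D4: dominated by D2 (price 47.36≤98.23, vCPUs 39≥14, memory 123≥64, network 25≥25).
D5: dominated by D2 (price 47.36≤78.78, vCPUs 39≥38, memory 123≥111, network 25≥12).
D6: not dominated (best vCPUs).
D7: not dominated.
D8: dominated by D6 (price 49.18≤94.54, vCPUs 55≥29, memory 229≥138, network 6≥6).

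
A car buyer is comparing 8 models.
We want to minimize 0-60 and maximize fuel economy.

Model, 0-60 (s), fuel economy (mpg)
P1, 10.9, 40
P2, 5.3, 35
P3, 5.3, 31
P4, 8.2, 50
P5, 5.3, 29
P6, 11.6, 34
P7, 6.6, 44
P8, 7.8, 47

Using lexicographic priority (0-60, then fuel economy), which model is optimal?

First minimize 0-60: best is 5.3, kept {P2, P3, P5}.
Then maximize fuel economy: best is 35, kept {P2}.

P2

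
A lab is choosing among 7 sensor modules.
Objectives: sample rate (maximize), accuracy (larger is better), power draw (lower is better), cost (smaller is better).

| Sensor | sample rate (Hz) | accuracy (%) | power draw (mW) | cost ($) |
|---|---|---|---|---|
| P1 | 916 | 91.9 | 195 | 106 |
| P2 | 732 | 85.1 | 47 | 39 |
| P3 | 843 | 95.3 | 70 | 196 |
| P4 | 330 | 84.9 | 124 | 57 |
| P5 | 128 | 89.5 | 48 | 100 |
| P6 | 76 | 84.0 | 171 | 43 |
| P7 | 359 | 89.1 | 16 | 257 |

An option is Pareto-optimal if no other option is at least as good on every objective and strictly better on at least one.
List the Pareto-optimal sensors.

P1, P2, P3, P5, P7

P1: not dominated (best sample rate).
P2: not dominated (best cost).
P3: not dominated (best accuracy).
P4: dominated by P2 (sample rate 732≥330, accuracy 85.1≥84.9, power draw 47≤124, cost 39≤57).
P5: not dominated.
P6: dominated by P2 (sample rate 732≥76, accuracy 85.1≥84.0, power draw 47≤171, cost 39≤43).
P7: not dominated (best power draw).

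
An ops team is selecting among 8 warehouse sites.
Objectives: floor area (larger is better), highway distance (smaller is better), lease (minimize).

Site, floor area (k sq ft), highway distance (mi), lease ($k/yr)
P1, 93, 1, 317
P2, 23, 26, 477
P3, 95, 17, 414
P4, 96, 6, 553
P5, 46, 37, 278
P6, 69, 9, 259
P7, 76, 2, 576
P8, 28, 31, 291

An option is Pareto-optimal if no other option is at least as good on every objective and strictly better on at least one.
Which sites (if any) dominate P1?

none

P2: worse on floor area (23 vs 93).
P3: worse on highway distance (17 vs 1).
P4: worse on highway distance (6 vs 1).
P5: worse on floor area (46 vs 93).
P6: worse on floor area (69 vs 93).
P7: worse on floor area (76 vs 93).
P8: worse on floor area (28 vs 93).
No option dominates P1.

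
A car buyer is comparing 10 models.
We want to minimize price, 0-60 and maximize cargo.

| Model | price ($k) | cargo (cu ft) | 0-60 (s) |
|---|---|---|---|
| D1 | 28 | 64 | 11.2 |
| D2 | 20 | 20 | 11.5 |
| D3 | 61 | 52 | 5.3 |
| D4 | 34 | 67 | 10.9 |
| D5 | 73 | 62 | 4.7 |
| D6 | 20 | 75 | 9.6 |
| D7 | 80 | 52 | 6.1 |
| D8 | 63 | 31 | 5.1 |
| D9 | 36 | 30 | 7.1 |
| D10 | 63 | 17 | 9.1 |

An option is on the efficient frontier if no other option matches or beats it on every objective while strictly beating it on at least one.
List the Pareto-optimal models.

D3, D5, D6, D8, D9

D1: dominated by D6 (price 20≤28, cargo 75≥64, 0-60 9.6≤11.2).
D2: dominated by D6 (price 20≤20, cargo 75≥20, 0-60 9.6≤11.5).
D3: not dominated.
D4: dominated by D6 (price 20≤34, cargo 75≥67, 0-60 9.6≤10.9).
D5: not dominated (best 0-60).
D6: not dominated (best cargo).
D7: dominated by D3 (price 61≤80, cargo 52≥52, 0-60 5.3≤6.1).
D8: not dominated.
D9: not dominated.
D10: dominated by D3 (price 61≤63, cargo 52≥17, 0-60 5.3≤9.1).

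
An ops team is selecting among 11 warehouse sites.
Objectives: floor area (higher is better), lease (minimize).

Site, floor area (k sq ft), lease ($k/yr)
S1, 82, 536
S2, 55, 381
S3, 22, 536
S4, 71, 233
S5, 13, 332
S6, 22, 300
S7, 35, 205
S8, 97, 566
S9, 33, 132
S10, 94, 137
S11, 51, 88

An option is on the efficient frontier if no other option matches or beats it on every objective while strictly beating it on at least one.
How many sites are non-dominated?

3

S1: dominated by S10 (floor area 94≥82, lease 137≤536).
S2: dominated by S4 (floor area 71≥55, lease 233≤381).
S3: dominated by S1 (floor area 82≥22, lease 536≤536).
S4: dominated by S10 (floor area 94≥71, lease 137≤233).
S5: dominated by S4 (floor area 71≥13, lease 233≤332).
S6: dominated by S4 (floor area 71≥22, lease 233≤300).
S7: dominated by S10 (floor area 94≥35, lease 137≤205).
S8: not dominated (best floor area).
S9: dominated by S11 (floor area 51≥33, lease 88≤132).
S10: not dominated.
S11: not dominated (best lease).
Pareto-optimal: S8, S10, S11 → 3.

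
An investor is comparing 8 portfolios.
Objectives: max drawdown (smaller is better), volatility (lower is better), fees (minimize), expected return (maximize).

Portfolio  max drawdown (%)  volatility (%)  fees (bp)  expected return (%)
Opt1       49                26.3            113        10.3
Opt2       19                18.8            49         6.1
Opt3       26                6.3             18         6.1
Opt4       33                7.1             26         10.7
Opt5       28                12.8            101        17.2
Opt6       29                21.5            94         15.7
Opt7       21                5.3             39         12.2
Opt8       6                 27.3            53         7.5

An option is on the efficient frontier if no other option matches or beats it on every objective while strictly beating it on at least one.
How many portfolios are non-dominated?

7

Opt1: dominated by Opt4 (max drawdown 33≤49, volatility 7.1≤26.3, fees 26≤113, expected return 10.7≥10.3).
Opt2: not dominated.
Opt3: not dominated (best fees).
Opt4: not dominated.
Opt5: not dominated (best expected return).
Opt6: not dominated.
Opt7: not dominated (best volatility).
Opt8: not dominated (best max drawdown).
Pareto-optimal: Opt2, Opt3, Opt4, Opt5, Opt6, Opt7, Opt8 → 7.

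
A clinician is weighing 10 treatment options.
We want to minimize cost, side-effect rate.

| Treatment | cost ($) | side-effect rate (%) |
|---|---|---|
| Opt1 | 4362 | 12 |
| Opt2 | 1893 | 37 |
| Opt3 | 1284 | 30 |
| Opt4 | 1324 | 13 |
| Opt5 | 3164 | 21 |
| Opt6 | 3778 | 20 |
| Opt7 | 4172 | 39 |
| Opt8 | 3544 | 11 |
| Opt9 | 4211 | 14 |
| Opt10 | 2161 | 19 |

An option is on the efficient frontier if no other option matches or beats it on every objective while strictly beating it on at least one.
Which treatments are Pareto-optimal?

Opt1: dominated by Opt8 (cost 3544≤4362, side-effect rate 11≤12).
Opt2: dominated by Opt3 (cost 1284≤1893, side-effect rate 30≤37).
Opt3: not dominated (best cost).
Opt4: not dominated.
Opt5: dominated by Opt4 (cost 1324≤3164, side-effect rate 13≤21).
Opt6: dominated by Opt4 (cost 1324≤3778, side-effect rate 13≤20).
Opt7: dominated by Opt2 (cost 1893≤4172, side-effect rate 37≤39).
Opt8: not dominated (best side-effect rate).
Opt9: dominated by Opt4 (cost 1324≤4211, side-effect rate 13≤14).
Opt10: dominated by Opt4 (cost 1324≤2161, side-effect rate 13≤19).

Opt3, Opt4, Opt8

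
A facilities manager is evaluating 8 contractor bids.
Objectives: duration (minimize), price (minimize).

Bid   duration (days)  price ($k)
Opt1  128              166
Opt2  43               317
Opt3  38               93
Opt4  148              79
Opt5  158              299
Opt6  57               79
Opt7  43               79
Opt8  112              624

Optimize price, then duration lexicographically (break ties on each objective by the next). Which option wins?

Opt7

First minimize price: best is 79, kept {Opt4, Opt6, Opt7}.
Then minimize duration: best is 43, kept {Opt7}.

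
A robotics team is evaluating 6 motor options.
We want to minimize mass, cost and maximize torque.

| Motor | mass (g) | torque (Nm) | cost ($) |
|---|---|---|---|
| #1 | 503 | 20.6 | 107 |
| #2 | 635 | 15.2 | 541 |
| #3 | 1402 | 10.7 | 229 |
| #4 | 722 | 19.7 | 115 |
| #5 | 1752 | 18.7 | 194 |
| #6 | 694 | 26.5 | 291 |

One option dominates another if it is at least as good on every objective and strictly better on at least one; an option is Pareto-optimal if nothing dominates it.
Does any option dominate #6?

#1: worse on torque (20.6 vs 26.5).
#2: worse on torque (15.2 vs 26.5).
#3: worse on mass (1402 vs 694).
#4: worse on mass (722 vs 694).
#5: worse on mass (1752 vs 694).
No option is at least as good as #6 on every objective and strictly better on one.

No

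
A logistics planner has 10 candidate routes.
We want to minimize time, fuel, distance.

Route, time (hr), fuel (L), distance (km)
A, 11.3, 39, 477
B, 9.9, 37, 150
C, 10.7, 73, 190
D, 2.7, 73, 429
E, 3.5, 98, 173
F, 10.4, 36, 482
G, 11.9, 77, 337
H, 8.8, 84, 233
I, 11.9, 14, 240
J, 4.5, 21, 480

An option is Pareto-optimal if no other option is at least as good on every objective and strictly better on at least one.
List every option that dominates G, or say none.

B: time 9.9≤11.9, fuel 37≤77, distance 150≤337 — dominates G.
C: time 10.7≤11.9, fuel 73≤77, distance 190≤337 — dominates G.
I: time 11.9≤11.9, fuel 14≤77, distance 240≤337 — dominates G.
Others (A, D, E, F, H, J) are each worse than G on at least one objective.

B, C, I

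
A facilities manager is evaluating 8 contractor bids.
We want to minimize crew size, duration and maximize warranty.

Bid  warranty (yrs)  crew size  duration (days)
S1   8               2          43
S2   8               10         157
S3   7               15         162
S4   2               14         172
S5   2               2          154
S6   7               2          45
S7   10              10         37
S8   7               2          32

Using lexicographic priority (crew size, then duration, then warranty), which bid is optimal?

S8

First minimize crew size: best is 2, kept {S1, S5, S6, S8}.
Then minimize duration: best is 32, kept {S8}.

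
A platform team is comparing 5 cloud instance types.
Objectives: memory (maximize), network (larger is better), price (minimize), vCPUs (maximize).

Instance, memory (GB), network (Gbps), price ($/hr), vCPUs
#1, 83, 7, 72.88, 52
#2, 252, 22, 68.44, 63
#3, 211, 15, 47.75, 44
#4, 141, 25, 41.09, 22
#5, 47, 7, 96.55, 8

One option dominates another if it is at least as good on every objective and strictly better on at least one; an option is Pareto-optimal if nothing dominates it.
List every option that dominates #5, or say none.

#1: memory 83≥47, network 7≥7, price 72.88≤96.55, vCPUs 52≥8 — dominates #5.
#2: memory 252≥47, network 22≥7, price 68.44≤96.55, vCPUs 63≥8 — dominates #5.
#3: memory 211≥47, network 15≥7, price 47.75≤96.55, vCPUs 44≥8 — dominates #5.
#4: memory 141≥47, network 25≥7, price 41.09≤96.55, vCPUs 22≥8 — dominates #5.

#1, #2, #3, #4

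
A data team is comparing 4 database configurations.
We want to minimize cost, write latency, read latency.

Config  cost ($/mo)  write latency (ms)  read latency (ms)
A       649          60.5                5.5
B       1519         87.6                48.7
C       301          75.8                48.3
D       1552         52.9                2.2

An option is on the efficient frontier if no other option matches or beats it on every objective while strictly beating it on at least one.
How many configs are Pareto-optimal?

A: not dominated.
B: dominated by A (cost 649≤1519, write latency 60.5≤87.6, read latency 5.5≤48.7).
C: not dominated (best cost).
D: not dominated (best write latency).
Pareto-optimal: A, C, D → 3.

3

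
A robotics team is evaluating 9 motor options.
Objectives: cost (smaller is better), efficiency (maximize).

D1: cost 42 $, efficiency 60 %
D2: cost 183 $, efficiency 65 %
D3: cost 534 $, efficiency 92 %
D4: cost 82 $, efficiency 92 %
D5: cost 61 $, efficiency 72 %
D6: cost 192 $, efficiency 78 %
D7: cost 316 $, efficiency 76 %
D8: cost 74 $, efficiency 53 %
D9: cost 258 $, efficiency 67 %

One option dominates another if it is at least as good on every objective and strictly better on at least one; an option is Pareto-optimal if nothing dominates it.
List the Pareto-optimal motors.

D1: not dominated (best cost).
D2: dominated by D4 (cost 82≤183, efficiency 92≥65).
D3: dominated by D4 (cost 82≤534, efficiency 92≥92).
D4: not dominated.
D5: not dominated.
D6: dominated by D4 (cost 82≤192, efficiency 92≥78).
D7: dominated by D4 (cost 82≤316, efficiency 92≥76).
D8: dominated by D1 (cost 42≤74, efficiency 60≥53).
D9: dominated by D4 (cost 82≤258, efficiency 92≥67).

D1, D4, D5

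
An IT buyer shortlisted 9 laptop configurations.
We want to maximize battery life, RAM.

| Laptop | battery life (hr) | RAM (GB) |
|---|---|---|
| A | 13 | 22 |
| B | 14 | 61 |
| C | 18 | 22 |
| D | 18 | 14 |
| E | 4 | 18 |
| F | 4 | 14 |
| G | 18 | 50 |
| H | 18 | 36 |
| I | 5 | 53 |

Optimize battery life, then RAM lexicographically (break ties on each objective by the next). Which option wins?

G

First maximize battery life: best is 18, kept {C, D, G, H}.
Then maximize RAM: best is 50, kept {G}.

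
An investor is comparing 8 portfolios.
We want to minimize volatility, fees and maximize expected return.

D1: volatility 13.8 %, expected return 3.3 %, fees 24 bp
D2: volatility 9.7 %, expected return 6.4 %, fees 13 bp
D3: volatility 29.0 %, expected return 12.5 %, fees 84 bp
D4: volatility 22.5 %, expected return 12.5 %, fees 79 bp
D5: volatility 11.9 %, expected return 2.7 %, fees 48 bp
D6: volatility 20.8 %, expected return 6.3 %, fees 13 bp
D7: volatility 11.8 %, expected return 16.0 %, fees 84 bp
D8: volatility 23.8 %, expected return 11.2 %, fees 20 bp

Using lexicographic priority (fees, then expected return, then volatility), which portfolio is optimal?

First minimize fees: best is 13, kept {D2, D6}.
Then maximize expected return: best is 6.4, kept {D2}.

D2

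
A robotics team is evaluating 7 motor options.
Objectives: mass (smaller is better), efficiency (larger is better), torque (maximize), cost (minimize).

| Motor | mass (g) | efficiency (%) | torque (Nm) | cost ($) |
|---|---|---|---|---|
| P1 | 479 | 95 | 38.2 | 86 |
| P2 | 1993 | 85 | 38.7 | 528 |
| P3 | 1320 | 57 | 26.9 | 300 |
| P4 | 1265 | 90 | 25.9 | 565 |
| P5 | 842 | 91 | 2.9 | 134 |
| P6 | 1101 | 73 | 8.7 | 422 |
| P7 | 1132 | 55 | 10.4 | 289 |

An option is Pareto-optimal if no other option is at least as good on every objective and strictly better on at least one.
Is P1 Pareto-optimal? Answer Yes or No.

Yes

P2: worse on mass (1993 vs 479).
P3: worse on mass (1320 vs 479).
P4: worse on mass (1265 vs 479).
P5: worse on mass (842 vs 479).
P6: worse on mass (1101 vs 479).
P7: worse on mass (1132 vs 479).
No option is at least as good as P1 on every objective and strictly better on one.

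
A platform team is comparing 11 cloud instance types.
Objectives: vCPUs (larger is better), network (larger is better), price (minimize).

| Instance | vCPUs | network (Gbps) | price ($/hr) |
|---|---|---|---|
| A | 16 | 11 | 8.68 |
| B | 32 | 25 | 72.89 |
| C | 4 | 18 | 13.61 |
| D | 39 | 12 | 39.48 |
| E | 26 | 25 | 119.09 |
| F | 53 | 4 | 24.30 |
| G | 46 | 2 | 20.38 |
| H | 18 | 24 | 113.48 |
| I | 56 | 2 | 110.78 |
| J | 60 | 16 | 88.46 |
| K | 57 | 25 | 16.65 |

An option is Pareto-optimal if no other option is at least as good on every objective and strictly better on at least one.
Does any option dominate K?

A: worse on vCPUs (16 vs 57).
B: worse on vCPUs (32 vs 57).
C: worse on vCPUs (4 vs 57).
D: worse on vCPUs (39 vs 57).
E: worse on vCPUs (26 vs 57).
F: worse on vCPUs (53 vs 57).
G: worse on vCPUs (46 vs 57).
H: worse on vCPUs (18 vs 57).
I: worse on vCPUs (56 vs 57).
J: worse on network (16 vs 25).
No option is at least as good as K on every objective and strictly better on one.

No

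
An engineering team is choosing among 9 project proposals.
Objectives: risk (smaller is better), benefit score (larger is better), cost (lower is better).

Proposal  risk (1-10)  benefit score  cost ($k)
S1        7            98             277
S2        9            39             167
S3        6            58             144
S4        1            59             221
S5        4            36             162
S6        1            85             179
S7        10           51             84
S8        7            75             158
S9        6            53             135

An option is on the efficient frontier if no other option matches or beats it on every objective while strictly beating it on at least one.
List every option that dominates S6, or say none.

S1: worse on risk (7 vs 1).
S2: worse on risk (9 vs 1).
S3: worse on risk (6 vs 1).
S4: worse on benefit score (59 vs 85).
S5: worse on risk (4 vs 1).
S7: worse on risk (10 vs 1).
S8: worse on risk (7 vs 1).
S9: worse on risk (6 vs 1).
No option dominates S6.

none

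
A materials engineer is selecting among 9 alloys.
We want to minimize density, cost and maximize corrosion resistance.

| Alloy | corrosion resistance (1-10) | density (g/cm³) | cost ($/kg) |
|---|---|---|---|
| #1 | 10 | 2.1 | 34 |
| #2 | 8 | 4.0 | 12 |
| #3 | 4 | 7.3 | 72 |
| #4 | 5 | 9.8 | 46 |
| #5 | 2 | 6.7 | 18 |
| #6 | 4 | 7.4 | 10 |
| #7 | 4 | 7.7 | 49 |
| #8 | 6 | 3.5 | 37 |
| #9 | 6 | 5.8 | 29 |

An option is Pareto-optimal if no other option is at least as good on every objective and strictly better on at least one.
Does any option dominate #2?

#1: worse on cost (34 vs 12).
#3: worse on corrosion resistance (4 vs 8).
#4: worse on corrosion resistance (5 vs 8).
#5: worse on corrosion resistance (2 vs 8).
#6: worse on corrosion resistance (4 vs 8).
#7: worse on corrosion resistance (4 vs 8).
#8: worse on corrosion resistance (6 vs 8).
#9: worse on corrosion resistance (6 vs 8).
No option is at least as good as #2 on every objective and strictly better on one.

No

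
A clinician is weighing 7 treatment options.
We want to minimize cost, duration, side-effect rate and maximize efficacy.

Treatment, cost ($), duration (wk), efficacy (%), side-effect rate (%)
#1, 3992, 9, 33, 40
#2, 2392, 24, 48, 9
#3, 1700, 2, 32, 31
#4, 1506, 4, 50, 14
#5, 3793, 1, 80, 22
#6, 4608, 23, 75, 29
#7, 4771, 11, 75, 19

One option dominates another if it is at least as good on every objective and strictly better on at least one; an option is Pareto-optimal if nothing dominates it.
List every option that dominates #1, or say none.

#4, #5

#4: cost 1506≤3992, duration 4≤9, efficacy 50≥33, side-effect rate 14≤40 — dominates #1.
#5: cost 3793≤3992, duration 1≤9, efficacy 80≥33, side-effect rate 22≤40 — dominates #1.
Others (#2, #3, #6, #7) are each worse than #1 on at least one objective.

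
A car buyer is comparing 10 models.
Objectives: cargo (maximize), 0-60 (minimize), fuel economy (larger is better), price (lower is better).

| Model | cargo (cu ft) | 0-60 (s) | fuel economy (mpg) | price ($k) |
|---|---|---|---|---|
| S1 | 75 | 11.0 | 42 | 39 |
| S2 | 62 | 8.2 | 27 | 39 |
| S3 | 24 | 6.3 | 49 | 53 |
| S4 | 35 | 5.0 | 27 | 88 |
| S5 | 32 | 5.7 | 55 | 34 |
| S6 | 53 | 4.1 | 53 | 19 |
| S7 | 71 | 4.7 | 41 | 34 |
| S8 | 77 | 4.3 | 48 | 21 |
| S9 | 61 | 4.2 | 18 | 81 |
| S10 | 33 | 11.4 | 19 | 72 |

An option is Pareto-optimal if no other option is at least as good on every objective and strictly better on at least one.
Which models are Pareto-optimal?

S5, S6, S8, S9

S1: dominated by S8 (cargo 77≥75, 0-60 4.3≤11.0, fuel economy 48≥42, price 21≤39).
S2: dominated by S7 (cargo 71≥62, 0-60 4.7≤8.2, fuel economy 41≥27, price 34≤39).
S3: dominated by S5 (cargo 32≥24, 0-60 5.7≤6.3, fuel economy 55≥49, price 34≤53).
S4: dominated by S6 (cargo 53≥35, 0-60 4.1≤5.0, fuel economy 53≥27, price 19≤88).
S5: not dominated (best fuel economy).
S6: not dominated (best 0-60).
S7: dominated by S8 (cargo 77≥71, 0-60 4.3≤4.7, fuel economy 48≥41, price 21≤34).
S8: not dominated (best cargo).
S9: not dominated.
S10: dominated by S1 (cargo 75≥33, 0-60 11.0≤11.4, fuel economy 42≥19, price 39≤72).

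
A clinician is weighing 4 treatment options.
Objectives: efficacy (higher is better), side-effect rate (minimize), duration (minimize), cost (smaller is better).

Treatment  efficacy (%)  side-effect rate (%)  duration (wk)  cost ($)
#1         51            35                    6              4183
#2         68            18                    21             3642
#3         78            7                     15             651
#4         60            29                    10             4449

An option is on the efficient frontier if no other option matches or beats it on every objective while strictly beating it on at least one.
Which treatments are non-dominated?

#1: not dominated (best duration).
#2: dominated by #3 (efficacy 78≥68, side-effect rate 7≤18, duration 15≤21, cost 651≤3642).
#3: not dominated (best efficacy).
#4: not dominated.

#1, #3, #4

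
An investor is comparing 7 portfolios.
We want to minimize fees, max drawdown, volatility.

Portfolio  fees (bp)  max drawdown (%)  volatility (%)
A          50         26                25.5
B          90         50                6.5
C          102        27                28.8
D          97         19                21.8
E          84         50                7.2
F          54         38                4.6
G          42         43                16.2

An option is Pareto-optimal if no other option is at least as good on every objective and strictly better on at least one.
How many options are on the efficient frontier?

4

A: not dominated.
B: dominated by F (fees 54≤90, max drawdown 38≤50, volatility 4.6≤6.5).
C: dominated by A (fees 50≤102, max drawdown 26≤27, volatility 25.5≤28.8).
D: not dominated (best max drawdown).
E: dominated by F (fees 54≤84, max drawdown 38≤50, volatility 4.6≤7.2).
F: not dominated (best volatility).
G: not dominated (best fees).
Pareto-optimal: A, D, F, G → 4.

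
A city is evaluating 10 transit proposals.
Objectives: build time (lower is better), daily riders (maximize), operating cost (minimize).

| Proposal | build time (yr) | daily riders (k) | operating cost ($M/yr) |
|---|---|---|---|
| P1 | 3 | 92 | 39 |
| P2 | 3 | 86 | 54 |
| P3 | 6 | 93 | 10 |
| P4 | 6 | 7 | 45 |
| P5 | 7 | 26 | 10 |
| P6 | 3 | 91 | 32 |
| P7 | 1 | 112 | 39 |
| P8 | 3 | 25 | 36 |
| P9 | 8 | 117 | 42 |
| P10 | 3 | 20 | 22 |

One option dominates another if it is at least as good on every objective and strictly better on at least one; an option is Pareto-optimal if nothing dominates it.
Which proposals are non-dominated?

P3, P6, P7, P9, P10

P1: dominated by P7 (build time 1≤3, daily riders 112≥92, operating cost 39≤39).
P2: dominated by P1 (build time 3≤3, daily riders 92≥86, operating cost 39≤54).
P3: not dominated.
P4: dominated by P1 (build time 3≤6, daily riders 92≥7, operating cost 39≤45).
P5: dominated by P3 (build time 6≤7, daily riders 93≥26, operating cost 10≤10).
P6: not dominated.
P7: not dominated (best build time).
P8: dominated by P6 (build time 3≤3, daily riders 91≥25, operating cost 32≤36).
P9: not dominated (best daily riders).
P10: not dominated.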